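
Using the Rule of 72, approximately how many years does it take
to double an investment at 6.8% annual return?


Formula: Years ≈ 72 / r
Substituting: Years ≈ 72 / 6.8
Years ≈ 10.6

10.6 years


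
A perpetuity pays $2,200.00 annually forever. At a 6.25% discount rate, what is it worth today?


Formula: PV = C / r
Substituting: PV = $2,200.00 / 0.0625
PV = $35,200.00

$35,200.00


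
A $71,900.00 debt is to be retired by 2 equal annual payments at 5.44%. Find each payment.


Formula: PMT = PV * r / (1 - (1+r)^(-n))
Denominator: 1 - (1 + 0.0544)^(-2) = 0.100525
Numerator: $71,900.00 * 0.0544 = 3911.36
PMT = 3911.36 / 0.100525 = $38,909.41

$38,909.41


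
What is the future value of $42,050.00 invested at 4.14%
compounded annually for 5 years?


Formula: FV = P * (1 + r)^n
Substituting: FV = $42,050.00 * (1 + 0.0414)^5
Growth factor: (1.0414)^5 = 1.224864
FV = $42,050.00 * 1.224864 = $51,505.53

$51,505.53


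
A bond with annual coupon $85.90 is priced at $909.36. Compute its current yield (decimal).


Formula: Current yield = annual coupon / price
Substituting: CY = $85.90 / $909.36
CY = 0.094462

0.094462


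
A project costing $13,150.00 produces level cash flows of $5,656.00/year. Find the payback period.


Formula: Payback = investment / annual cash flow
Substituting: Payback = $13,150.00 / $5,656.00
Payback = 2.325 years

2.325 years


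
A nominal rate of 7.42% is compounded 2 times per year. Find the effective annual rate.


Formula: EAR = (1 + r/m)^m - 1
Period rate: r/m = 0.0742 / 2 = 0.0371
Compounding: (1 + 0.0371)^2 = 1.075576
EAR = 1.075576 - 1 = 0.075576

0.075576


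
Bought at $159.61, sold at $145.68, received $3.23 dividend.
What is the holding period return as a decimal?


Formula: HPR = (P1 - P0 + D) / P0
Gain: $145.68 - $159.61 + $3.23 = -$10.70
HPR = -$10.70 / $159.61 = -0.067

-0.067


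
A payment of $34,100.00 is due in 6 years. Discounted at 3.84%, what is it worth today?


Formula: PV = FV / (1 + r)^n
Substituting: PV = $34,100.00 / (1 + 0.0384)^6
Discount factor: (1.0384)^6 = 1.253684
PV = $34,100.00 / 1.253684 = $27,199.84

$27,199.84


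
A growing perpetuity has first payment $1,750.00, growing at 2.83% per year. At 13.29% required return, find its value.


Formula: PV = C / (r - g)
Spread: r - g = 0.1329 - 0.0283 = 0.1046
Substituting: PV = $1,750.00 / 0.1046
PV = $16,730.40

$16,730.40


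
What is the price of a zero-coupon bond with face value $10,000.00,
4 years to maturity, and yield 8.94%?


Formula: Price = FV / (1 + r)^n
Substituting: Price = $10,000.00 / (1 + 0.0894)^4
Discount factor: (1.0894)^4 = 1.408476
Price = $10,000.00 / 1.408476 = $7,099.87

$7,099.87


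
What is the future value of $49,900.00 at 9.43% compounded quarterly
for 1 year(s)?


Formula: FV = P * (1 + r/m)^(m*t)
Period rate: r/m = 0.0943 / 4 = 0.023575
Total periods: m*t = 4 * 1 = 4
Growth factor: (1 + 0.023575)^4 = 1.097687
FV = $49,900.00 * 1.097687 = $54,774.60

$54,774.60


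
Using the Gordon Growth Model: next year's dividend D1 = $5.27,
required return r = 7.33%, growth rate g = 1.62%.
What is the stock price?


Formula: P = D1 / (r - g)
Spread: r - g = 0.0733 - 0.0162 = 0.0571
Substituting: P = $5.27 / 0.0571
P = $92.29

$92.29


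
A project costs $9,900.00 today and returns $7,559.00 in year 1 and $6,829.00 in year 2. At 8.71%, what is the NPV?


Formula: NPV = C0 + C1/(1+r) + C2/(1+r)^2
Discount C1: $7,559.00 / (1 + 0.0871) = $6,953.36
Discount C2: $6,829.00 / (1 + 0.0871)^2 = $5,778.54
NPV = -$9,900.00 + $6,953.36 + $5,778.54 = $2,831.90

$2,831.90


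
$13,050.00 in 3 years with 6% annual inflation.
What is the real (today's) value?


Formula: Real value = nominal / (1 + inflation)^years
Price level: (1 + 0.06)^3 = 1.191016
Real value = $13,050.00 / 1.191016 = $10,957.03

$10,957.03


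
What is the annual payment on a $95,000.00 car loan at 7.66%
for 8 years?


Formula: PMT = PV * r / (1 - (1+r)^(-n))
Denominator: 1 - (1 + 0.0766)^(-8) = 0.44593
Numerator: $95,000.00 * 0.0766 = 7277.0
PMT = 7277.0 / 0.44593 = $16,318.72

$16,318.72


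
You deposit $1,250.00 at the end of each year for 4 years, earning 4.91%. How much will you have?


Formula: FV = PMT * ((1+r)^n - 1) / r
Growth factor: (1 + 0.0491)^4 = 1.211344
Numerator: 1.211344 - 1 = 0.211344
FV = $1,250.00 * 0.211344 / 0.0491 = $5,380.45

$5,380.45


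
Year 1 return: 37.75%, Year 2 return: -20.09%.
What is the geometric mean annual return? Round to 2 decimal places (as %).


Formula: Geometric mean = ((1+r1)*(1+r2))^(1/2) - 1
Product: (1 + 0.3775) * (1 + -0.2009) = 1.3775 * 0.7991 = 1.10076
Square root: 1.10076^0.5 = 1.049171
Geometric mean = 1.049171 - 1 = 0.049171
As percentage: 4.92%

4.92%


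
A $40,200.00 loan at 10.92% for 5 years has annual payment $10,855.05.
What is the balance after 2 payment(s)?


Formula: Balance = PV*(1+r)^k - PMT*((1+r)^k - 1)/r
Growth: (1 + 0.1092)^2 = 1.230325
Accumulated factor: ((1+r)^k - 1)/r = 2.1092
Balance = $40,200.00 * 1.230325 - $10,855.05 * 2.1092
Balance = $26,563.58

$26,563.58


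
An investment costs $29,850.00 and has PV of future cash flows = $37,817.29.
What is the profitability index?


Formula: PI = PV(cash flows) / initial investment
Substituting: PI = $37,817.29 / $29,850.00
PI = 1.2669

1.2669


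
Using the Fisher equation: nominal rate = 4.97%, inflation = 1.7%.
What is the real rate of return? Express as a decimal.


Formula: (1 + r_real) = (1 + r_nom) / (1 + inflation)
Substituting: (1 + r_real) = 1.0497 / 1.017
(1 + r_real) = 1.032153
r_real = 1.032153 - 1 = 0.032153

0.032153


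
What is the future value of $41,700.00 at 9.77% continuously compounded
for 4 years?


Formula: FV = P * e^(r*t)
Exponent: r*t = 0.0977 * 4 = 0.3908
e^(0.3908) = 1.478163
FV = $41,700.00 * 1.478163 = $61,639.39

$61,639.39


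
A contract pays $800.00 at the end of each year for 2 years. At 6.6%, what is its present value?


Formula: PV = PMT * (1 - (1+r)^(-n)) / r
Discount factor: (1 + 0.066)^(-2) = 0.880006
Bracket: 1 - 0.880006 = 0.119994
PV = $800.00 * 0.119994 / 0.066 = $1,454.47

$1,454.47


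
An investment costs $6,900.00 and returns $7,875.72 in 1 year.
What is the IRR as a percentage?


Formula: IRR = C1/C0 - 1
Substituting: IRR = $7,875.72 / $6,900.00 - 1
Ratio: 1.141409 - 1 = 0.141409
IRR = 14.1409%

14.1409%


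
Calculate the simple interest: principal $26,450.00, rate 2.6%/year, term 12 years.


Formula: I = P * r * t
Substituting: I = $26,450.00 * 0.026 * 12
Step: I = $26,450.00 * 0.312
I = $8,252.40

$8,252.40


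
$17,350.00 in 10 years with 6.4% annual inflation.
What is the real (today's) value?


Formula: Real value = nominal / (1 + inflation)^years
Price level: (1 + 0.064)^10 = 1.859586
Real value = $17,350.00 / 1.859586 = $9,330.03

$9,330.03


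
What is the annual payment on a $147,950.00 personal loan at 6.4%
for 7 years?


Formula: PMT = PV * r / (1 - (1+r)^(-n))
Denominator: 1 - (1 + 0.064)^(-7) = 0.352248
Numerator: $147,950.00 * 0.064 = 9468.8
PMT = 9468.8 / 0.352248 = $26,881.04

$26,881.04


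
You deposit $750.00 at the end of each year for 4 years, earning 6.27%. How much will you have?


Formula: FV = PMT * ((1+r)^n - 1) / r
Growth factor: (1 + 0.0627)^4 = 1.275389
Numerator: 1.275389 - 1 = 0.275389
FV = $750.00 * 0.275389 / 0.0627 = $3,294.13

$3,294.13


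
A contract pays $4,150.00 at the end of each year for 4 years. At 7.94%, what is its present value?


Formula: PV = PMT * (1 - (1+r)^(-n)) / r
Discount factor: (1 + 0.0794)^(-4) = 0.736666
Bracket: 1 - 0.736666 = 0.263334
PV = $4,150.00 * 0.263334 / 0.0794 = $13,763.70

$13,763.70


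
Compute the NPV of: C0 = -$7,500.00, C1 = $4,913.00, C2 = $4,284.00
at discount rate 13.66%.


Formula: NPV = C0 + C1/(1+r) + C2/(1+r)^2
Discount C1: $4,913.00 / (1 + 0.1366) = $4,322.54
Discount C2: $4,284.00 / (1 + 0.1366)^2 = $3,316.15
NPV = -$7,500.00 + $4,322.54 + $3,316.15 = $138.69

$138.69


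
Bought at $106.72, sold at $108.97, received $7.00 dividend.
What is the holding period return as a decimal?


Formula: HPR = (P1 - P0 + D) / P0
Gain: $108.97 - $106.72 + $7.00 = $9.25
HPR = $9.25 / $106.72 = 0.0867

0.0867


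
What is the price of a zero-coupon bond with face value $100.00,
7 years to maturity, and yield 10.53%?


Formula: Price = FV / (1 + r)^n
Substituting: Price = $100.00 / (1 + 0.1053)^7
Discount factor: (1.1053)^7 = 2.0154
Price = $100.00 / 2.0154 = $49.62

$49.62


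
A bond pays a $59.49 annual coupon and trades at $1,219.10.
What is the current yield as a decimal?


Formula: Current yield = annual coupon / price
Substituting: CY = $59.49 / $1,219.10
CY = 0.048798

0.048798


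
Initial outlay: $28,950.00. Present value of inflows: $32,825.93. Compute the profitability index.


Formula: PI = PV(cash flows) / initial investment
Substituting: PI = $32,825.93 / $28,950.00
PI = 1.1339

1.1339


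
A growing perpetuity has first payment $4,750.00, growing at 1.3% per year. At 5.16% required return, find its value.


Formula: PV = C / (r - g)
Spread: r - g = 0.0516 - 0.013 = 0.0386
Substituting: PV = $4,750.00 / 0.0386
PV = $123,056.99

$123,056.99


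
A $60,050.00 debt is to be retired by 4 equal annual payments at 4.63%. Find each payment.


Formula: PMT = PV * r / (1 - (1+r)^(-n))
Denominator: 1 - (1 + 0.0463)^(-4) = 0.165598
Numerator: $60,050.00 * 0.0463 = 2780.315
PMT = 2780.315 / 0.165598 = $16,789.50

$16,789.50


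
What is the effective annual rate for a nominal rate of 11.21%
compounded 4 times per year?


Formula: EAR = (1 + r/m)^m - 1
Period rate: r/m = 0.1121 / 4 = 0.028025
Compounding: (1 + 0.028025)^4 = 1.116901
EAR = 1.116901 - 1 = 0.116901

0.116901


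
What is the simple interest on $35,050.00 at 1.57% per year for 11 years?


Formula: I = P * r * t
Substituting: I = $35,050.00 * 0.0157 * 11
Step: I = $35,050.00 * 0.1727
I = $6,053.14

$6,053.14


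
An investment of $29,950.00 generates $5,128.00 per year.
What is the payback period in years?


Formula: Payback = investment / annual cash flow
Substituting: Payback = $29,950.00 / $5,128.00
Payback = 5.8405 years

5.8405 years


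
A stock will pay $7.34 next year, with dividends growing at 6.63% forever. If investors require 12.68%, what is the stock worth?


Formula: P = D1 / (r - g)
Spread: r - g = 0.1268 - 0.0663 = 0.0605
Substituting: P = $7.34 / 0.0605
P = $121.32

$121.32


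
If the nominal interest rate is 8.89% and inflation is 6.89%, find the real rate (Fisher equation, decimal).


Formula: (1 + r_real) = (1 + r_nom) / (1 + inflation)
Substituting: (1 + r_real) = 1.0889 / 1.0689
(1 + r_real) = 1.018711
r_real = 1.018711 - 1 = 0.018711

0.018711


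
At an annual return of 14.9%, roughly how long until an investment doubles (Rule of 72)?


Formula: Years ≈ 72 / r
Substituting: Years ≈ 72 / 14.9
Years ≈ 4.8

4.8 years


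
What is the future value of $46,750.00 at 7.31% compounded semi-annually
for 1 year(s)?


Formula: FV = P * (1 + r/m)^(m*t)
Period rate: r/m = 0.0731 / 2 = 0.03655
Total periods: m*t = 2 * 1 = 2
Growth factor: (1 + 0.03655)^2 = 1.074436
FV = $46,750.00 * 1.074436 = $50,229.88

$50,229.88


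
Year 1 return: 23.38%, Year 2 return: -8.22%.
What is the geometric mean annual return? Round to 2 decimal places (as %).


Formula: Geometric mean = ((1+r1)*(1+r2))^(1/2) - 1
Product: (1 + 0.2338) * (1 + -0.0822) = 1.2338 * 0.9178 = 1.132382
Square root: 1.132382^0.5 = 1.064134
Geometric mean = 1.064134 - 1 = 0.064134
As percentage: 6.41%

6.41%


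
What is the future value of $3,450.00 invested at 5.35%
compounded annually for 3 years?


Formula: FV = P * (1 + r)^n
Substituting: FV = $3,450.00 * (1 + 0.0535)^3
Growth factor: (1.0535)^3 = 1.16924
FV = $3,450.00 * 1.16924 = $4,033.88

$4,033.88


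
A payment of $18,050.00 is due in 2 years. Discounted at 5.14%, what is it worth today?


Formula: PV = FV / (1 + r)^n
Substituting: PV = $18,050.00 / (1 + 0.0514)^2
Discount factor: (1.0514)^2 = 1.105442
PV = $18,050.00 / 1.105442 = $16,328.31

$16,328.31


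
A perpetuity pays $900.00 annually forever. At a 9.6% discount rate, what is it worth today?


Formula: PV = C / r
Substituting: PV = $900.00 / 0.096
PV = $9,375.00

$9,375.00


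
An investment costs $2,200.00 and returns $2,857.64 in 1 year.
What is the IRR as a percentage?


Formula: IRR = C1/C0 - 1
Substituting: IRR = $2,857.64 / $2,200.00 - 1
Ratio: 1.298927 - 1 = 0.298927
IRR = 29.8927%

29.8927%


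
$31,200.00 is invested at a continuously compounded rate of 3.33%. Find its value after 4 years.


Formula: FV = P * e^(r*t)
Exponent: r*t = 0.0333 * 4 = 0.1332
e^(0.1332) = 1.142478
FV = $31,200.00 * 1.142478 = $35,645.33

$35,645.33


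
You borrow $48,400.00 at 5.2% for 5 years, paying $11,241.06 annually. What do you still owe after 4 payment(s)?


Formula: Balance = PV*(1+r)^k - PMT*((1+r)^k - 1)/r
Growth: (1 + 0.052)^4 = 1.224794
Accumulated factor: ((1+r)^k - 1)/r = 4.322957
Balance = $48,400.00 * 1.224794 - $11,241.06 * 4.322957
Balance = $10,685.40

$10,685.40


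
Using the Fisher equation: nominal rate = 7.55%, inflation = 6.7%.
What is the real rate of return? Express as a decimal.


Formula: (1 + r_real) = (1 + r_nom) / (1 + inflation)
Substituting: (1 + r_real) = 1.0755 / 1.067
(1 + r_real) = 1.007966
r_real = 1.007966 - 1 = 0.007966

0.007966


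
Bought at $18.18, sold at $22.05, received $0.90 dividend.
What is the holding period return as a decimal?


Formula: HPR = (P1 - P0 + D) / P0
Gain: $22.05 - $18.18 + $0.90 = $4.77
HPR = $4.77 / $18.18 = 0.2624

0.2624


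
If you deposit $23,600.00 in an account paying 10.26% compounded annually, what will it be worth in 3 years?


Formula: FV = P * (1 + r)^n
Substituting: FV = $23,600.00 * (1 + 0.1026)^3
Growth factor: (1.1026)^3 = 1.34046
FV = $23,600.00 * 1.34046 = $31,634.86

$31,634.86


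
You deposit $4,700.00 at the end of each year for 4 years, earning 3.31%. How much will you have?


Formula: FV = PMT * ((1+r)^n - 1) / r
Growth factor: (1 + 0.0331)^4 = 1.13912
Numerator: 1.13912 - 1 = 0.13912
FV = $4,700.00 * 0.13912 / 0.0331 = $19,754.19

$19,754.19


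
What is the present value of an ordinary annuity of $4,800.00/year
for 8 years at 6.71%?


Formula: PV = PMT * (1 - (1+r)^(-n)) / r
Discount factor: (1 + 0.0671)^(-8) = 0.594784
Bracket: 1 - 0.594784 = 0.405216
PV = $4,800.00 * 0.405216 / 0.0671 = $28,987.16

$28,987.16


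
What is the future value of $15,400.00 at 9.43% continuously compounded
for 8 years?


Formula: FV = P * e^(r*t)
Exponent: r*t = 0.0943 * 8 = 0.7544
e^(0.7544) = 2.126335
FV = $15,400.00 * 2.126335 = $32,745.56

$32,745.56


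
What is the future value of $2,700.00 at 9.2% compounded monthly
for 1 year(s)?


Formula: FV = P * (1 + r/m)^(m*t)
Period rate: r/m = 0.092 / 12 = 0.007667
Total periods: m*t = 12 * 1 = 12
Growth factor: (1 + 0.007667)^12 = 1.09598
FV = $2,700.00 * 1.09598 = $2,959.15

$2,959.15


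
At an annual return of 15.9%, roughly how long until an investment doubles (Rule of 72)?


Formula: Years ≈ 72 / r
Substituting: Years ≈ 72 / 15.9
Years ≈ 4.5

4.5 years


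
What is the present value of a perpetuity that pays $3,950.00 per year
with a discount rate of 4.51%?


Formula: PV = C / r
Substituting: PV = $3,950.00 / 0.0451
PV = $87,583.15

$87,583.15


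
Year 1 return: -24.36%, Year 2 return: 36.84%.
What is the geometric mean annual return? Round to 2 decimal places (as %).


Formula: Geometric mean = ((1+r1)*(1+r2))^(1/2) - 1
Product: (1 + -0.2436) * (1 + 0.3684) = 0.7564 * 1.3684 = 1.035058
Square root: 1.035058^0.5 = 1.017378
Geometric mean = 1.017378 - 1 = 0.017378
As percentage: 1.74%

1.74%


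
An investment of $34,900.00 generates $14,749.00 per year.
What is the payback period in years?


Formula: Payback = investment / annual cash flow
Substituting: Payback = $34,900.00 / $14,749.00
Payback = 2.3663 years

2.3663 years


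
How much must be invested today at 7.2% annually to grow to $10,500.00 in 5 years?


Formula: PV = FV / (1 + r)^n
Substituting: PV = $10,500.00 / (1 + 0.072)^5
Discount factor: (1.072)^5 = 1.415709
PV = $10,500.00 / 1.415709 = $7,416.78

$7,416.78


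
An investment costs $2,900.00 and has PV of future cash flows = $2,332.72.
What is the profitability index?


Formula: PI = PV(cash flows) / initial investment
Substituting: PI = $2,332.72 / $2,900.00
PI = 0.8044

0.8044


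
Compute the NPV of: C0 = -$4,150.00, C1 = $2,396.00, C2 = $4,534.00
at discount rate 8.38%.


Formula: NPV = C0 + C1/(1+r) + C2/(1+r)^2
Discount C1: $2,396.00 / (1 + 0.0838) = $2,210.74
Discount C2: $4,534.00 / (1 + 0.0838)^2 = $3,859.96
NPV = -$4,150.00 + $2,210.74 + $3,859.96 = $1,920.70

$1,920.70


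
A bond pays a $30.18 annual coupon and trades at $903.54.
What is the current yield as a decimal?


Formula: Current yield = annual coupon / price
Substituting: CY = $30.18 / $903.54
CY = 0.033402

0.033402


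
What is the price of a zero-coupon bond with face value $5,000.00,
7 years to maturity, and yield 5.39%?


Formula: Price = FV / (1 + r)^n
Substituting: Price = $5,000.00 / (1 + 0.0539)^7
Discount factor: (1.0539)^7 = 1.444095
Price = $5,000.00 / 1.444095 = $3,462.38

$3,462.38


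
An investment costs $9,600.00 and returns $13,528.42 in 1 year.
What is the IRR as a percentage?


Formula: IRR = C1/C0 - 1
Substituting: IRR = $13,528.42 / $9,600.00 - 1
Ratio: 1.40921 - 1 = 0.40921
IRR = 40.921%

40.921%


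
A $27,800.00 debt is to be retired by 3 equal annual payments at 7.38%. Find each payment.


Formula: PMT = PV * r / (1 - (1+r)^(-n))
Denominator: 1 - (1 + 0.0738)^(-3) = 0.192338
Numerator: $27,800.00 * 0.0738 = 2051.64
PMT = 2051.64 / 0.192338 = $10,666.86

$10,666.86


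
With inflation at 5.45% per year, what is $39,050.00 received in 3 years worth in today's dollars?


Formula: Real value = nominal / (1 + inflation)^years
Price level: (1 + 0.0545)^3 = 1.172573
Real value = $39,050.00 / 1.172573 = $33,302.84

$33,302.84


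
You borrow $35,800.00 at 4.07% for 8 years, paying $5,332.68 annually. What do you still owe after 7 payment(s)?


Formula: Balance = PV*(1+r)^k - PMT*((1+r)^k - 1)/r
Growth: (1 + 0.0407)^7 = 1.322144
Accumulated factor: ((1+r)^k - 1)/r = 7.915095
Balance = $35,800.00 * 1.322144 - $5,332.68 * 7.915095
Balance = $5,124.10

$5,124.10


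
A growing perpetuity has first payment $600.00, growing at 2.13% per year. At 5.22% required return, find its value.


Formula: PV = C / (r - g)
Spread: r - g = 0.0522 - 0.0213 = 0.0309
Substituting: PV = $600.00 / 0.0309
PV = $19,417.48

$19,417.48


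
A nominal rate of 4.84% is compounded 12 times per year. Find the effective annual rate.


Formula: EAR = (1 + r/m)^m - 1
Period rate: r/m = 0.0484 / 12 = 0.004033
Compounding: (1 + 0.004033)^12 = 1.049488
EAR = 1.049488 - 1 = 0.049488

0.049488


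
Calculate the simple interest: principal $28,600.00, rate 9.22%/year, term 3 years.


Formula: I = P * r * t
Substituting: I = $28,600.00 * 0.0922 * 3
Step: I = $28,600.00 * 0.2766
I = $7,910.76

$7,910.76


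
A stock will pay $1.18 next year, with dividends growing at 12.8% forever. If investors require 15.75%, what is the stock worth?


Formula: P = D1 / (r - g)
Spread: r - g = 0.1575 - 0.128 = 0.0295
Substituting: P = $1.18 / 0.0295
P = $40.00

$40.00


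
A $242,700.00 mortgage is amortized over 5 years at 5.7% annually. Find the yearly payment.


Formula: PMT = PV * r / (1 - (1+r)^(-n))
Denominator: 1 - (1 + 0.057)^(-5) = 0.242077
Numerator: $242,700.00 * 0.057 = 13833.9
PMT = 13833.9 / 0.242077 = $57,146.68

$57,146.68


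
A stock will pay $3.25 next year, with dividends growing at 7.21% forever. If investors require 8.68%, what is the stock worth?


Formula: P = D1 / (r - g)
Spread: r - g = 0.0868 - 0.0721 = 0.0147
Substituting: P = $3.25 / 0.0147
P = $221.09

$221.09


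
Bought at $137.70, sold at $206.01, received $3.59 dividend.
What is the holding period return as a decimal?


Formula: HPR = (P1 - P0 + D) / P0
Gain: $206.01 - $137.70 + $3.59 = $71.90
HPR = $71.90 / $137.70 = 0.5221

0.5221


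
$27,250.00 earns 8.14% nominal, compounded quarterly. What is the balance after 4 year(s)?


Formula: FV = P * (1 + r/m)^(m*t)
Period rate: r/m = 0.0814 / 4 = 0.02035
Total periods: m*t = 4 * 4 = 16
Growth factor: (1 + 0.02035)^16 = 1.380342
FV = $27,250.00 * 1.380342 = $37,614.32

$37,614.32


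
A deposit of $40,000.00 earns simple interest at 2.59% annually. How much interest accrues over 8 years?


Formula: I = P * r * t
Substituting: I = $40,000.00 * 0.0259 * 8
Step: I = $40,000.00 * 0.2072
I = $8,288.00

$8,288.00


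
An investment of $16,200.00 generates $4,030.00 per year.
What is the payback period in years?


Formula: Payback = investment / annual cash flow
Substituting: Payback = $16,200.00 / $4,030.00
Payback = 4.0199 years

4.0199 years


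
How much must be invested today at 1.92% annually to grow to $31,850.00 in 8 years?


Formula: PV = FV / (1 + r)^n
Substituting: PV = $31,850.00 / (1 + 0.0192)^8
Discount factor: (1.0192)^8 = 1.164328
PV = $31,850.00 / 1.164328 = $27,354.84

$27,354.84


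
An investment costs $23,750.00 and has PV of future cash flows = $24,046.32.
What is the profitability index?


Formula: PI = PV(cash flows) / initial investment
Substituting: PI = $24,046.32 / $23,750.00
PI = 1.0125

1.0125


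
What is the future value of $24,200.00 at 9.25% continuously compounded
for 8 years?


Formula: FV = P * e^(r*t)
Exponent: r*t = 0.0925 * 8 = 0.74
e^(0.74) = 2.095936
FV = $24,200.00 * 2.095936 = $50,721.64

$50,721.64


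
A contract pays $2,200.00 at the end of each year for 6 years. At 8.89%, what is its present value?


Formula: PV = PMT * (1 - (1+r)^(-n)) / r
Discount factor: (1 + 0.0889)^(-6) = 0.599891
Bracket: 1 - 0.599891 = 0.400109
PV = $2,200.00 * 0.400109 / 0.0889 = $9,901.47

$9,901.47


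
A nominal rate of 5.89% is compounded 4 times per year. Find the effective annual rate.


Formula: EAR = (1 + r/m)^m - 1
Period rate: r/m = 0.0589 / 4 = 0.014725
Compounding: (1 + 0.014725)^4 = 1.060214
EAR = 1.060214 - 1 = 0.060214

0.060214


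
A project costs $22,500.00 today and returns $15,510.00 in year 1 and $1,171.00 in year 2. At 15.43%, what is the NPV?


Formula: NPV = C0 + C1/(1+r) + C2/(1+r)^2
Discount C1: $15,510.00 / (1 + 0.1543) = $13,436.71
Discount C2: $1,171.00 / (1 + 0.1543)^2 = $878.86
NPV = -$22,500.00 + $13,436.71 + $878.86 = -$8,184.43

-$8,184.43


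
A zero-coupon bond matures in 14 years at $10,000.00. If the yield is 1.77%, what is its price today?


Formula: Price = FV / (1 + r)^n
Substituting: Price = $10,000.00 / (1 + 0.0177)^14
Discount factor: (1.0177)^14 = 1.27843
Price = $10,000.00 / 1.27843 = $7,822.10

$7,822.10


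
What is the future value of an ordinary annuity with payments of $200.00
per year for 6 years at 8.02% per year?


Formula: FV = PMT * ((1+r)^n - 1) / r
Growth factor: (1 + 0.0802)^6 = 1.588638
Numerator: 1.588638 - 1 = 0.588638
FV = $200.00 * 0.588638 / 0.0802 = $1,467.93

$1,467.93


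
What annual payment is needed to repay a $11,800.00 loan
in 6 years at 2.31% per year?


Formula: PMT = PV * r / (1 - (1+r)^(-n))
Denominator: 1 - (1 + 0.0231)^(-6) = 0.12805
Numerator: $11,800.00 * 0.0231 = 272.58
PMT = 272.58 / 0.12805 = $2,128.70

$2,128.70


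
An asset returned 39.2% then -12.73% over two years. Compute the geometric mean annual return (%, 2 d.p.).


Formula: Geometric mean = ((1+r1)*(1+r2))^(1/2) - 1
Product: (1 + 0.392) * (1 + -0.1273) = 1.392 * 0.8727 = 1.214798
Square root: 1.214798^0.5 = 1.102179
Geometric mean = 1.102179 - 1 = 0.102179
As percentage: 10.22%

10.22%


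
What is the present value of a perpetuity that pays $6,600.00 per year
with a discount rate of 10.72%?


Formula: PV = C / r
Substituting: PV = $6,600.00 / 0.1072
PV = $61,567.16

$61,567.16


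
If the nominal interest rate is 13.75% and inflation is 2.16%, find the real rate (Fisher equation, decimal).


Formula: (1 + r_real) = (1 + r_nom) / (1 + inflation)
Substituting: (1 + r_real) = 1.1375 / 1.0216
(1 + r_real) = 1.113449
r_real = 1.113449 - 1 = 0.113449

0.113449


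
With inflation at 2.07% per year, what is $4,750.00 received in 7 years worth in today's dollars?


Formula: Real value = nominal / (1 + inflation)^years
Price level: (1 + 0.0207)^7 = 1.154215
Real value = $4,750.00 / 1.154215 = $4,115.35

$4,115.35


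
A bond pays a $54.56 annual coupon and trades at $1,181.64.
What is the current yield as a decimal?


Formula: Current yield = annual coupon / price
Substituting: CY = $54.56 / $1,181.64
CY = 0.046173

0.046173


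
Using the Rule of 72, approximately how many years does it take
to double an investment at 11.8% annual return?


Formula: Years ≈ 72 / r
Substituting: Years ≈ 72 / 11.8
Years ≈ 6.1

6.1 years


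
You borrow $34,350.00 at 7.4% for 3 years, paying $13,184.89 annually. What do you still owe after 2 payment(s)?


Formula: Balance = PV*(1+r)^k - PMT*((1+r)^k - 1)/r
Growth: (1 + 0.074)^2 = 1.153476
Accumulated factor: ((1+r)^k - 1)/r = 2.074
Balance = $34,350.00 * 1.153476 - $13,184.89 * 2.074
Balance = $12,276.44

$12,276.44


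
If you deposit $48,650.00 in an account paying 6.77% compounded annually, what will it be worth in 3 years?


Formula: FV = P * (1 + r)^n
Substituting: FV = $48,650.00 * (1 + 0.0677)^3
Growth factor: (1.0677)^3 = 1.21716
FV = $48,650.00 * 1.21716 = $59,214.84

$59,214.84


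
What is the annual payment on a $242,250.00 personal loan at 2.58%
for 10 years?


Formula: PMT = PV * r / (1 - (1+r)^(-n))
Denominator: 1 - (1 + 0.0258)^(-10) = 0.224873
Numerator: $242,250.00 * 0.0258 = 6250.05
PMT = 6250.05 / 0.224873 = $27,793.73

$27,793.73


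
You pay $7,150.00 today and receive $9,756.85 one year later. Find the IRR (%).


Formula: IRR = C1/C0 - 1
Substituting: IRR = $9,756.85 / $7,150.00 - 1
Ratio: 1.364594 - 1 = 0.364594
IRR = 36.4594%

36.4594%


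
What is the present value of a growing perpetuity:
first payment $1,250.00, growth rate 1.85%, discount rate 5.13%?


Formula: PV = C / (r - g)
Spread: r - g = 0.0513 - 0.0185 = 0.0328
Substituting: PV = $1,250.00 / 0.0328
PV = $38,109.76

$38,109.76


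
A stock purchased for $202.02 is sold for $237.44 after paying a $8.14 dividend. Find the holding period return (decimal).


Formula: HPR = (P1 - P0 + D) / P0
Gain: $237.44 - $202.02 + $8.14 = $43.56
HPR = $43.56 / $202.02 = 0.2156

0.2156


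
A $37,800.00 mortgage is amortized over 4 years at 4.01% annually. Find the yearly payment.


Formula: PMT = PV * r / (1 - (1+r)^(-n))
Denominator: 1 - (1 + 0.0401)^(-4) = 0.145525
Numerator: $37,800.00 * 0.0401 = 1515.78
PMT = 1515.78 / 0.145525 = $10,415.98

$10,415.98


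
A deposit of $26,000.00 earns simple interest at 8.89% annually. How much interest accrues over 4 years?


Formula: I = P * r * t
Substituting: I = $26,000.00 * 0.0889 * 4
Step: I = $26,000.00 * 0.3556
I = $9,245.60

$9,245.60


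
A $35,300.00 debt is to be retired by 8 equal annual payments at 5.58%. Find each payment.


Formula: PMT = PV * r / (1 - (1+r)^(-n))
Denominator: 1 - (1 + 0.0558)^(-8) = 0.352341
Numerator: $35,300.00 * 0.0558 = 1969.74
PMT = 1969.74 / 0.352341 = $5,590.44

$5,590.44


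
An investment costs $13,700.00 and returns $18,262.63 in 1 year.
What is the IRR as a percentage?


Formula: IRR = C1/C0 - 1
Substituting: IRR = $18,262.63 / $13,700.00 - 1
Ratio: 1.333039 - 1 = 0.333039
IRR = 33.3039%

33.3039%


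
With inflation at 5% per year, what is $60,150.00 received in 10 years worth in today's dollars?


Formula: Real value = nominal / (1 + inflation)^years
Price level: (1 + 0.05)^10 = 1.628895
Real value = $60,150.00 / 1.628895 = $36,926.88

$36,926.88


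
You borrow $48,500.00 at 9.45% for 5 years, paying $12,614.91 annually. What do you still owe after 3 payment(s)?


Formula: Balance = PV*(1+r)^k - PMT*((1+r)^k - 1)/r
Growth: (1 + 0.0945)^3 = 1.311135
Accumulated factor: ((1+r)^k - 1)/r = 3.29243
Balance = $48,500.00 * 1.311135 - $12,614.91 * 3.29243
Balance = $22,056.32

$22,056.32


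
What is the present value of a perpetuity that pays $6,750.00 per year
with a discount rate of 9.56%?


Formula: PV = C / r
Substituting: PV = $6,750.00 / 0.0956
PV = $70,606.69

$70,606.69


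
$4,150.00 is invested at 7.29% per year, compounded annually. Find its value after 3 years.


Formula: FV = P * (1 + r)^n
Substituting: FV = $4,150.00 * (1 + 0.0729)^3
Growth factor: (1.0729)^3 = 1.235031
FV = $4,150.00 * 1.235031 = $5,125.38

$5,125.38


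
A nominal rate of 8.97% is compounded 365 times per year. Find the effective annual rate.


Formula: EAR = (1 + r/m)^m - 1
Period rate: r/m = 0.0897 / 365 = 0.000246
Compounding: (1 + 0.000246)^365 = 1.093834
EAR = 1.093834 - 1 = 0.093834

0.093834


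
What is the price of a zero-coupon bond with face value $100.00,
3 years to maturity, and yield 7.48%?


Formula: Price = FV / (1 + r)^n
Substituting: Price = $100.00 / (1 + 0.0748)^3
Discount factor: (1.0748)^3 = 1.241604
Price = $100.00 / 1.241604 = $80.54

$80.54


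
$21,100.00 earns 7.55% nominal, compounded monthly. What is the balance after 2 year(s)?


Formula: FV = P * (1 + r/m)^(m*t)
Period rate: r/m = 0.0755 / 12 = 0.006292
Total periods: m*t = 12 * 2 = 24
Growth factor: (1 + 0.006292)^24 = 1.162447
FV = $21,100.00 * 1.162447 = $24,527.62

$24,527.62


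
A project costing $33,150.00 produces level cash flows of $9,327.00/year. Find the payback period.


Formula: Payback = investment / annual cash flow
Substituting: Payback = $33,150.00 / $9,327.00
Payback = 3.5542 years

3.5542 years


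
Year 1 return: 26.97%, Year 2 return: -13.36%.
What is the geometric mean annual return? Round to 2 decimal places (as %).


Formula: Geometric mean = ((1+r1)*(1+r2))^(1/2) - 1
Product: (1 + 0.2697) * (1 + -0.1336) = 1.2697 * 0.8664 = 1.100068
Square root: 1.100068^0.5 = 1.048841
Geometric mean = 1.048841 - 1 = 0.048841
As percentage: 4.88%

4.88%


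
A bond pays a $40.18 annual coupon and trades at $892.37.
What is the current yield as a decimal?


Formula: Current yield = annual coupon / price
Substituting: CY = $40.18 / $892.37
CY = 0.045026

0.045026


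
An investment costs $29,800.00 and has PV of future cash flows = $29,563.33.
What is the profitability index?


Formula: PI = PV(cash flows) / initial investment
Substituting: PI = $29,563.33 / $29,800.00
PI = 0.9921

0.9921


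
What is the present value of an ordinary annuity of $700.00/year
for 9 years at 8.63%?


Formula: PV = PMT * (1 - (1+r)^(-n)) / r
Discount factor: (1 + 0.0863)^(-9) = 0.474736
Bracket: 1 - 0.474736 = 0.525264
PV = $700.00 * 0.525264 / 0.0863 = $4,260.54

$4,260.54


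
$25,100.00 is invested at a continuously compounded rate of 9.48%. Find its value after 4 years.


Formula: FV = P * e^(r*t)
Exponent: r*t = 0.0948 * 4 = 0.3792
e^(0.3792) = 1.461115
FV = $25,100.00 * 1.461115 = $36,673.99

$36,673.99


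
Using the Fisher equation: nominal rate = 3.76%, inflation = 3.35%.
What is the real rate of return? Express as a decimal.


Formula: (1 + r_real) = (1 + r_nom) / (1 + inflation)
Substituting: (1 + r_real) = 1.0376 / 1.0335
(1 + r_real) = 1.003967
r_real = 1.003967 - 1 = 0.003967

0.003967


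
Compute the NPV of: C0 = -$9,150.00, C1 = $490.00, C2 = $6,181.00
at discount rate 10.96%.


Formula: NPV = C0 + C1/(1+r) + C2/(1+r)^2
Discount C1: $490.00 / (1 + 0.1096) = $441.60
Discount C2: $6,181.00 / (1 + 0.1096)^2 = $5,020.26
NPV = -$9,150.00 + $441.60 + $5,020.26 = -$3,688.14

-$3,688.14


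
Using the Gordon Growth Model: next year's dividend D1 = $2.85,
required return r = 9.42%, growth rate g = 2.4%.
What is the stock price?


Formula: P = D1 / (r - g)
Spread: r - g = 0.0942 - 0.024 = 0.0702
Substituting: P = $2.85 / 0.0702
P = $40.60

$40.60


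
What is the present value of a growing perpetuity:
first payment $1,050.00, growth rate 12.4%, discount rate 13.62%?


Formula: PV = C / (r - g)
Spread: r - g = 0.1362 - 0.124 = 0.0122
Substituting: PV = $1,050.00 / 0.0122
PV = $86,065.57

$86,065.57


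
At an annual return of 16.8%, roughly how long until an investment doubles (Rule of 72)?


Formula: Years ≈ 72 / r
Substituting: Years ≈ 72 / 16.8
Years ≈ 4.3

4.3 years


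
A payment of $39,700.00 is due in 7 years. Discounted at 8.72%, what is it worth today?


Formula: PV = FV / (1 + r)^n
Substituting: PV = $39,700.00 / (1 + 0.0872)^7
Discount factor: (1.0872)^7 = 1.79542
PV = $39,700.00 / 1.79542 = $22,111.82

$22,111.82


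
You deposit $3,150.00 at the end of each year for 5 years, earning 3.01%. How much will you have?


Formula: FV = PMT * ((1+r)^n - 1) / r
Growth factor: (1 + 0.0301)^5 = 1.159837
Numerator: 1.159837 - 1 = 0.159837
FV = $3,150.00 * 0.159837 / 0.0301 = $16,727.12

$16,727.12


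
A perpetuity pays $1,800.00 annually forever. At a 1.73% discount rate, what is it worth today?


Formula: PV = C / r
Substituting: PV = $1,800.00 / 0.0173
PV = $104,046.24

$104,046.24


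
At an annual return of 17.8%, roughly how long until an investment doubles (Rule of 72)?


Formula: Years ≈ 72 / r
Substituting: Years ≈ 72 / 17.8
Years ≈ 4.0

4.0 years


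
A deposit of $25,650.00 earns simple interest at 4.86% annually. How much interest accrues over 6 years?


Formula: I = P * r * t
Substituting: I = $25,650.00 * 0.0486 * 6
Step: I = $25,650.00 * 0.2916
I = $7,479.54

$7,479.54


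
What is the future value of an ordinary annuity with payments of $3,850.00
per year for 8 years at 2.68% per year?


Formula: FV = PMT * ((1+r)^n - 1) / r
Growth factor: (1 + 0.0268)^8 = 1.235626
Numerator: 1.235626 - 1 = 0.235626
FV = $3,850.00 * 0.235626 / 0.0268 = $33,849.19

$33,849.19


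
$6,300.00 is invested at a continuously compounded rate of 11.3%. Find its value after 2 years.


Formula: FV = P * e^(r*t)
Exponent: r*t = 0.113 * 2 = 0.226
e^(0.226) = 1.253576
FV = $6,300.00 * 1.253576 = $7,897.53

$7,897.53


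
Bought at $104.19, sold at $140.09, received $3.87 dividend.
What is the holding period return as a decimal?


Formula: HPR = (P1 - P0 + D) / P0
Gain: $140.09 - $104.19 + $3.87 = $39.77
HPR = $39.77 / $104.19 = 0.3817

0.3817


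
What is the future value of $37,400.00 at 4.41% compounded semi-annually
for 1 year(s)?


Formula: FV = P * (1 + r/m)^(m*t)
Period rate: r/m = 0.0441 / 2 = 0.02205
Total periods: m*t = 2 * 1 = 2
Growth factor: (1 + 0.02205)^2 = 1.044586
FV = $37,400.00 * 1.044586 = $39,067.52

$39,067.52


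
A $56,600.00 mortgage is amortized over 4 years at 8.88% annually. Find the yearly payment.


Formula: PMT = PV * r / (1 - (1+r)^(-n))
Denominator: 1 - (1 + 0.0888)^(-4) = 0.288447
Numerator: $56,600.00 * 0.0888 = 5026.08
PMT = 5026.08 / 0.288447 = $17,424.65

$17,424.65


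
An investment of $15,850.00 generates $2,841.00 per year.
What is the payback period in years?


Formula: Payback = investment / annual cash flow
Substituting: Payback = $15,850.00 / $2,841.00
Payback = 5.579 years

5.579 years


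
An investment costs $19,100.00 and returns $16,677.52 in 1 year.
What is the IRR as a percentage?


Formula: IRR = C1/C0 - 1
Substituting: IRR = $16,677.52 / $19,100.00 - 1
Ratio: 0.873169 - 1 = -0.126831
IRR = -12.6831%

-12.6831%


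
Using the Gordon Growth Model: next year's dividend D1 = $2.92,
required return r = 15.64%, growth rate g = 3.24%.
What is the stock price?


Formula: P = D1 / (r - g)
Spread: r - g = 0.1564 - 0.0324 = 0.124
Substituting: P = $2.92 / 0.124
P = $23.55

$23.55


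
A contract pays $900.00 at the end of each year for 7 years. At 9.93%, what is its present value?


Formula: PV = PMT * (1 - (1+r)^(-n)) / r
Discount factor: (1 + 0.0993)^(-7) = 0.51545
Bracket: 1 - 0.51545 = 0.48455
PV = $900.00 * 0.48455 / 0.0993 = $4,391.69

$4,391.69


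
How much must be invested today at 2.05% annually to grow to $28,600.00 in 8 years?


Formula: PV = FV / (1 + r)^n
Substituting: PV = $28,600.00 / (1 + 0.0205)^8
Discount factor: (1.0205)^8 = 1.176262
PV = $28,600.00 / 1.176262 = $24,314.31

$24,314.31


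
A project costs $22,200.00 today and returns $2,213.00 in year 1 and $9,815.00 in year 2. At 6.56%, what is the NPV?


Formula: NPV = C0 + C1/(1+r) + C2/(1+r)^2
Discount C1: $2,213.00 / (1 + 0.0656) = $2,076.76
Discount C2: $9,815.00 / (1 + 0.0656)^2 = $8,643.74
NPV = -$22,200.00 + $2,076.76 + $8,643.74 = -$11,479.49

-$11,479.49


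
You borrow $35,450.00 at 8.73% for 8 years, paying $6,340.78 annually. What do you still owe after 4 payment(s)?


Formula: Balance = PV*(1+r)^k - PMT*((1+r)^k - 1)/r
Growth: (1 + 0.0873)^4 = 1.397647
Accumulated factor: ((1+r)^k - 1)/r = 4.55495
Balance = $35,450.00 * 1.397647 - $6,340.78 * 4.55495
Balance = $20,664.65

$20,664.65


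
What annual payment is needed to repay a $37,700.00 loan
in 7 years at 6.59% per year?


Formula: PMT = PV * r / (1 - (1+r)^(-n))
Denominator: 1 - (1 + 0.0659)^(-7) = 0.360288
Numerator: $37,700.00 * 0.0659 = 2484.43
PMT = 2484.43 / 0.360288 = $6,895.69

$6,895.69


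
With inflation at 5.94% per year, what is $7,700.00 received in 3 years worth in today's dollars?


Formula: Real value = nominal / (1 + inflation)^years
Price level: (1 + 0.0594)^3 = 1.188995
Real value = $7,700.00 / 1.188995 = $6,476.06

$6,476.06


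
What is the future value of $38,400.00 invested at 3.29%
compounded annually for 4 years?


Formula: FV = P * (1 + r)^n
Substituting: FV = $38,400.00 * (1 + 0.0329)^4
Growth factor: (1.0329)^4 = 1.138238
FV = $38,400.00 * 1.138238 = $43,708.34

$43,708.34


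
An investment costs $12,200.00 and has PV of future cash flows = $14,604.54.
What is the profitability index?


Formula: PI = PV(cash flows) / initial investment
Substituting: PI = $14,604.54 / $12,200.00
PI = 1.1971

1.1971


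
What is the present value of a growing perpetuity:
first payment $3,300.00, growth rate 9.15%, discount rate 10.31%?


Formula: PV = C / (r - g)
Spread: r - g = 0.1031 - 0.0915 = 0.0116
Substituting: PV = $3,300.00 / 0.0116
PV = $284,482.76

$284,482.76


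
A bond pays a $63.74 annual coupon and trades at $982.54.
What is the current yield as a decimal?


Formula: Current yield = annual coupon / price
Substituting: CY = $63.74 / $982.54
CY = 0.064873

0.064873


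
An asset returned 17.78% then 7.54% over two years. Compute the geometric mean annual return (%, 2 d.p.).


Formula: Geometric mean = ((1+r1)*(1+r2))^(1/2) - 1
Product: (1 + 0.1778) * (1 + 0.0754) = 1.1778 * 1.0754 = 1.266606
Square root: 1.266606^0.5 = 1.125436
Geometric mean = 1.125436 - 1 = 0.125436
As percentage: 12.54%

12.54%


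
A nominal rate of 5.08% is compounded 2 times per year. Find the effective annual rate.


Formula: EAR = (1 + r/m)^m - 1
Period rate: r/m = 0.0508 / 2 = 0.0254
Compounding: (1 + 0.0254)^2 = 1.051445
EAR = 1.051445 - 1 = 0.051445

0.051445


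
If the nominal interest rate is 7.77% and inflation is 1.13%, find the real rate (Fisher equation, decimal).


Formula: (1 + r_real) = (1 + r_nom) / (1 + inflation)
Substituting: (1 + r_real) = 1.0777 / 1.0113
(1 + r_real) = 1.065658
r_real = 1.065658 - 1 = 0.065658

0.065658


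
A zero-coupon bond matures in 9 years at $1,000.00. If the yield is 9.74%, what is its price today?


Formula: Price = FV / (1 + r)^n
Substituting: Price = $1,000.00 / (1 + 0.0974)^9
Discount factor: (1.0974)^9 = 2.308259
Price = $1,000.00 / 2.308259 = $433.23

$433.23


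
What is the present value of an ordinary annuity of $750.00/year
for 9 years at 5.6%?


Formula: PV = PMT * (1 - (1+r)^(-n)) / r
Discount factor: (1 + 0.056)^(-9) = 0.612385
Bracket: 1 - 0.612385 = 0.387615
PV = $750.00 * 0.387615 / 0.056 = $5,191.27

$5,191.27
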